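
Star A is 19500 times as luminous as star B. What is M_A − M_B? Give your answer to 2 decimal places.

M_A − M_B ≈ -10.73

Pogson: ΔM = −2.5 log₁₀(ratio) = −2.5 log₁₀(19500) = −2.5 × 4.2900 = -10.725
Star A is brighter, so it has the smaller magnitude: the difference is negative.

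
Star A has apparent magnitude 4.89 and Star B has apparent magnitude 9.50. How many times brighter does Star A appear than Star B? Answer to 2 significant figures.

Magnitude difference = -4.61
Flux ratio = 10^(−0.4 Δm) = 10^(−0.4 × -4.61) = 10^1.844 = 69.82

70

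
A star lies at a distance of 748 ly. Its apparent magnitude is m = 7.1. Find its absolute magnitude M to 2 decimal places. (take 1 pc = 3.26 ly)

M ≈ 0.30

d = 748 ly / 3.26 = 229.4 pc
5 log₁₀(d/10 pc) = 5 log₁₀(229.4) − 5 = 6.803
M = m − 5 log₁₀(d/10) = 7.1 − 6.803 = 0.297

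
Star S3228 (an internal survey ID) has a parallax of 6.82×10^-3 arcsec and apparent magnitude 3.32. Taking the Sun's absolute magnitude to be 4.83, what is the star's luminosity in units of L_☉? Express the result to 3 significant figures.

L/L_☉ ≈ 864

d = 1/p = 1/6.82×10^-3″ = 146.6 pc
M = m − 5 log₁₀ d + 5 = 3.32 − 5·2.1662 + 5 = -2.511
M − M_☉ = -2.511 − 4.83 = -7.341
L/L_☉ = 10^(−0.4 × -7.341) = 863.8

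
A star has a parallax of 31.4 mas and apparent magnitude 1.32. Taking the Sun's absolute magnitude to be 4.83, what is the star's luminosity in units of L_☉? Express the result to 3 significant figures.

L/L_☉ ≈ 257

d = 1/p = 1000/31.4 mas = 31.85 pc
M = m − 5 log₁₀ d + 5 = 1.32 − 5·1.5031 + 5 = -1.195
M − M_☉ = -1.195 − 4.83 = -6.025
L/L_☉ = 10^(−0.4 × -6.025) = 257.1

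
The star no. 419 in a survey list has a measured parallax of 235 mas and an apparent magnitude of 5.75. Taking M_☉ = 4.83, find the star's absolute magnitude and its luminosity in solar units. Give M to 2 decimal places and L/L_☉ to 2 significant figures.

M ≈ 7.61; L/L_☉ ≈ 0.078

d = 1/p = 1000/235 mas = 4.255 pc
M = m − 5 log₁₀ d + 5 = 5.75 − 5·0.6289 + 5 = 7.605
M − M_☉ = 7.605 − 4.83 = 2.775
L/L_☉ = 10^(−0.4 × 2.775) = 0.07760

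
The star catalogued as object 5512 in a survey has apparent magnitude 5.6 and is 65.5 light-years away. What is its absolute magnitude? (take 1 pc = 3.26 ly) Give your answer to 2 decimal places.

M ≈ 4.08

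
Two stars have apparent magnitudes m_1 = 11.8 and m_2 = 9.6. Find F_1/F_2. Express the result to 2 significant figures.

Δm = 11.8 − (9.6) = 2.2
Flux ratio = 10^(−0.4 Δm) = 10^(−0.4 × 2.2) = 10^-0.880 = 0.1318

F_1/F_2 ≈ 0.13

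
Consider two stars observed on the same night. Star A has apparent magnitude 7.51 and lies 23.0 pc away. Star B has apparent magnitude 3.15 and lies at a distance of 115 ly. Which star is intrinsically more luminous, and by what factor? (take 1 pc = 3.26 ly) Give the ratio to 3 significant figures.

Star A: M = m − 5 log₁₀ d + 5 = 7.51 − 5·1.3617 + 5 = 5.701
Star B: d = 115 ly / 3.26 = 35.28 pc
Star B: M = m − 5 log₁₀ d + 5 = 3.15 − 5·1.5475 + 5 = 0.413
ΔM = M_A − M_B = 5.701 − (0.413) = 5.289; smaller M is more luminous → Star B.
L ratio = 10^(0.4 |ΔM|) = 10^2.116 = 130.5

Star B is more luminous, by a factor of 130.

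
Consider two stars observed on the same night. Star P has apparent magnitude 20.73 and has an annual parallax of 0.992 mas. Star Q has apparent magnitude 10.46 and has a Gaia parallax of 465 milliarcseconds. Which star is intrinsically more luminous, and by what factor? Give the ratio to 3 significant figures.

Star P is more luminous, by a factor of 17.1.

Star P: p = 0.992 mas = 9.92×10^-4″ → d = 1/p = 1008 pc
Star P: M = m − 5 log₁₀ d + 5 = 20.73 − 5·3.0035 + 5 = 10.713
Star Q: p = 465 mas = 0.465″ → d = 1/p = 2.151 pc
Star Q: M = m − 5 log₁₀ d + 5 = 10.46 − 5·0.3325 + 5 = 13.797
ΔM = M_P − M_Q = 10.713 − (13.797) = -3.085; smaller M is more luminous → Star P.
L ratio = 10^(0.4 |ΔM|) = 10^1.234 = 17.13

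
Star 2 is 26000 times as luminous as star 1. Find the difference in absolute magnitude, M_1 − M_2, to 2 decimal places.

M_1 − M_2 ≈ 11.04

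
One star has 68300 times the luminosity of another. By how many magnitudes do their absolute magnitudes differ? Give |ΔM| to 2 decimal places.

|ΔM| ≈ 12.09

Pogson: ΔM = −2.5 log₁₀(ratio) = −2.5 log₁₀(68300) = −2.5 × 4.8344 = -12.086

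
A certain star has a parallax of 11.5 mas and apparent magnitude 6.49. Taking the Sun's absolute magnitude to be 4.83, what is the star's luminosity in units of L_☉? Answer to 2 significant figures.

L/L_☉ ≈ 16

d = 1/p = 1000/11.5 mas = 86.96 pc
M = m − 5 log₁₀ d + 5 = 6.49 − 5·1.9393 + 5 = 1.793
M − M_☉ = 1.793 − 4.83 = -3.037
L/L_☉ = 10^(−0.4 × -3.037) = 16.39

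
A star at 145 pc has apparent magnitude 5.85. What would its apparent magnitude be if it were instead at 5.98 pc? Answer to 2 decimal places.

Flux ∝ 1/d², so Δm = 5 log₁₀(d₂/d₁) = 5 log₁₀(5.98/145) = -6.923
m₂ = m₁ + Δm = 5.85 + (-6.923) = -1.073

m ≈ -1.07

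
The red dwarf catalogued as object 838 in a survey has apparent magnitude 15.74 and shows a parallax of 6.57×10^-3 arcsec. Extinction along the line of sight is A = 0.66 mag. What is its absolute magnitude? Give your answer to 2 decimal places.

M ≈ 9.17

d = 1/p = 1/6.57×10^-3″ = 152.2 pc
5 log₁₀(d/10 pc) = 5 log₁₀(152.2) − 5 = 5.912
M = m − 5 log₁₀(d/10) − A = 15.74 − 5.912 − 0.66 = 9.168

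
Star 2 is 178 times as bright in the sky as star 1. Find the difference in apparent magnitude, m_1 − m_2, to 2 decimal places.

Pogson: Δm = −2.5 log₁₀(ratio) = −2.5 log₁₀(178) = −2.5 × 2.2504 = -5.626
Star 2 is brighter so has the smaller magnitude: m_1 − m_2 is positive.

m_1 − m_2 ≈ 5.63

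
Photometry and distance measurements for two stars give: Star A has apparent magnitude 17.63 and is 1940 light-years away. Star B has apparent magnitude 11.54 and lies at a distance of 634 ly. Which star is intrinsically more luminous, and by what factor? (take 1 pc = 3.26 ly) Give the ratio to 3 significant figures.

Star B is more luminous, by a factor of 29.1.

Star A: d = 1940 ly / 3.26 = 595.1 pc
Star A: M = m − 5 log₁₀ d + 5 = 17.63 − 5·2.7746 + 5 = 8.757
Star B: d = 634 ly / 3.26 = 194.5 pc
Star B: M = m − 5 log₁₀ d + 5 = 11.54 − 5·2.2889 + 5 = 5.096
ΔM = M_A − M_B = 8.757 − (5.096) = 3.661; smaller M is more luminous → Star B.
L ratio = 10^(0.4 |ΔM|) = 10^1.465 = 29.15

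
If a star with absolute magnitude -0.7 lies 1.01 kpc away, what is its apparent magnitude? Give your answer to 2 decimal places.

m ≈ 9.32

d = 1.01 kpc = 1010 pc
m = M + 5 log₁₀ d − 5 = -0.7 + 5·3.0043 − 5 = 9.322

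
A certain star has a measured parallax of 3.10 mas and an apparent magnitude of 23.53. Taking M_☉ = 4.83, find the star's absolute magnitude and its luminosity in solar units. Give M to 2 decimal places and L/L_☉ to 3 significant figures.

d = 1/p = 1000/3.10 mas = 322.6 pc
M = m − 5 log₁₀ d + 5 = 23.53 − 5·2.5086 + 5 = 15.987
M − M_☉ = 15.987 − 4.83 = 11.157
L/L_☉ = 10^(−0.4 × 11.157) = 3.446×10^-5

M ≈ 15.99; L/L_☉ ≈ 3.45×10^-5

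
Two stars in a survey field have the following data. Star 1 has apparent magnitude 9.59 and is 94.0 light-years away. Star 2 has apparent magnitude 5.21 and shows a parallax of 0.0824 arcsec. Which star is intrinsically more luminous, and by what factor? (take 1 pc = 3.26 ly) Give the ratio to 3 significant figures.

Star 2 is more luminous, by a factor of 10.0.

Star 1: d = 94.0 ly / 3.26 = 28.83 pc
Star 1: M = m − 5 log₁₀ d + 5 = 9.59 − 5·1.4599 + 5 = 7.290
Star 2: d = 1/p = 1/0.0824″ = 12.14 pc
Star 2: M = m − 5 log₁₀ d + 5 = 5.21 − 5·1.0841 + 5 = 4.790
ΔM = M_1 − M_2 = 7.290 − (4.790) = 2.501; smaller M is more luminous → Star 2.
L ratio = 10^(0.4 |ΔM|) = 10^1.000 = 10.01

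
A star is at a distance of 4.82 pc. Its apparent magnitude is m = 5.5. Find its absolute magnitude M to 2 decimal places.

5 log₁₀(d/10 pc) = 5 log₁₀(4.820) − 5 = -1.585
M = m − 5 log₁₀(d/10) = 5.5 + 1.585 = 7.085

M ≈ 7.08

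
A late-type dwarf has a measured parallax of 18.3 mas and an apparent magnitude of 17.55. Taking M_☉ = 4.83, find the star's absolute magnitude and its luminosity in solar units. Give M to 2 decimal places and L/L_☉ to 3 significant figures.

M ≈ 13.86; L/L_☉ ≈ 2.44×10^-4

d = 1/p = 1000/18.3 mas = 54.64 pc
M = m − 5 log₁₀ d + 5 = 17.55 − 5·1.7375 + 5 = 13.862
M − M_☉ = 13.862 − 4.83 = 9.032
L/L_☉ = 10^(−0.4 × 9.032) = 2.438×10^-4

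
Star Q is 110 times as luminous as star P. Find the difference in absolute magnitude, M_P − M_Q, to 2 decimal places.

M_P − M_Q ≈ 5.10

Pogson: ΔM = −2.5 log₁₀(ratio) = −2.5 log₁₀(110) = −2.5 × 2.0414 = -5.103
Star Q is brighter so has the smaller magnitude: M_P − M_Q is positive.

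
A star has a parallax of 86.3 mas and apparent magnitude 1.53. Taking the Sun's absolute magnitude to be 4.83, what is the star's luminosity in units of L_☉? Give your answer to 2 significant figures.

L/L_☉ ≈ 28

d = 1/p = 1000/86.3 mas = 11.59 pc
M = m − 5 log₁₀ d + 5 = 1.53 − 5·1.0640 + 5 = 1.210
M − M_☉ = 1.210 − 4.83 = -3.620
L/L_☉ = 10^(−0.4 × -3.620) = 28.05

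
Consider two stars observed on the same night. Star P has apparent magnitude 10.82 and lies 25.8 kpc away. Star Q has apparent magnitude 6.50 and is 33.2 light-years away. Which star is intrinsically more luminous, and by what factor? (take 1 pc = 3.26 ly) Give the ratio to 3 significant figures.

Star P is more luminous, by a factor of 120000.

Star P: d = 25.8 kpc = 25800 pc
Star P: M = m − 5 log₁₀ d + 5 = 10.82 − 5·4.4116 + 5 = -6.238
Star Q: d = 33.2 ly / 3.26 = 10.18 pc
Star Q: M = m − 5 log₁₀ d + 5 = 6.50 − 5·1.0079 + 5 = 6.460
ΔM = M_P − M_Q = -6.238 − (6.460) = -12.698; smaller M is more luminous → Star P.
L ratio = 10^(0.4 |ΔM|) = 10^5.079 = 120100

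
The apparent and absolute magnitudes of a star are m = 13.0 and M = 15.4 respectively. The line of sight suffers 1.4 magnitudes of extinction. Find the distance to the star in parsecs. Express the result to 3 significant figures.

m − M = 5 log₁₀(d/10 pc) + A  ⇒  13.0 − (15.4) − 1.4 = 5 log₁₀(d/10)
-3.800 = 5 log₁₀(d/10)
log₁₀ d = (m − M − A)/5 + 1 = 0.2400
d = 10^0.2400 = 1.738 pc

d ≈ 1.74 pc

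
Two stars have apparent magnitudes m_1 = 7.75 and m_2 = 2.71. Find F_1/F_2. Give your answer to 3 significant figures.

F_1/F_2 ≈ 9.64×10^-3

Δm = 7.75 − (2.71) = 5.04
Flux ratio = 10^(−0.4 Δm) = 10^(−0.4 × 5.04) = 10^-2.016 = 9.638×10^-3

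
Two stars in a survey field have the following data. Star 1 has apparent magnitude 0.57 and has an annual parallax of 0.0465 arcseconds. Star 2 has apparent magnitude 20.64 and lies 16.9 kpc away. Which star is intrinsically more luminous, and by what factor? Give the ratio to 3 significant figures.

Star 1: d = 1/p = 1/0.0465″ = 21.51 pc
Star 1: M = m − 5 log₁₀ d + 5 = 0.57 − 5·1.3325 + 5 = -1.093
Star 2: d = 16.9 kpc = 16900 pc
Star 2: M = m − 5 log₁₀ d + 5 = 20.64 − 5·4.2279 + 5 = 4.501
ΔM = M_1 − M_2 = -1.093 − (4.501) = -5.593; smaller M is more luminous → Star 1.
L ratio = 10^(0.4 |ΔM|) = 10^2.237 = 172.7

Star 1 is more luminous, by a factor of 173.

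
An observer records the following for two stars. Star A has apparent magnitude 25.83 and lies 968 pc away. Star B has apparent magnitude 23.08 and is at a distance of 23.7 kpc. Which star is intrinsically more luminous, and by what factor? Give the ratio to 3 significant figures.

Star B is more luminous, by a factor of 7550.

Star A: M = m − 5 log₁₀ d + 5 = 25.83 − 5·2.9859 + 5 = 15.901
Star B: d = 23.7 kpc = 23700 pc
Star B: M = m − 5 log₁₀ d + 5 = 23.08 − 5·4.3747 + 5 = 6.206
ΔM = M_A − M_B = 15.901 − (6.206) = 9.694; smaller M is more luminous → Star B.
L ratio = 10^(0.4 |ΔM|) = 10^3.878 = 7547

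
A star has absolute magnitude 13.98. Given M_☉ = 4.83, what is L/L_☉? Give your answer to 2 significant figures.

M − M_☉ = 13.98 − 4.83 = 9.150
L/L_☉ = 10^(−0.4 (M − M_☉)) = 10^-3.660 = 2.188×10^-4

L/L_☉ ≈ 2.2×10^-4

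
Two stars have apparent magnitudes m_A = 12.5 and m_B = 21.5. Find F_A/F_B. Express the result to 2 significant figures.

F_A/F_B ≈ 4000

Δm = 12.5 − (21.5) = -9.0
Flux ratio = 10^(−0.4 Δm) = 10^(−0.4 × -9.0) = 10^3.600 = 3981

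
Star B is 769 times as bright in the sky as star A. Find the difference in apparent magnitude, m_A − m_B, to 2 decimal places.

m_A − m_B ≈ 7.21

Pogson: Δm = −2.5 log₁₀(ratio) = −2.5 log₁₀(769) = −2.5 × 2.8859 = -7.215
Star B is brighter so has the smaller magnitude: m_A − m_B is positive.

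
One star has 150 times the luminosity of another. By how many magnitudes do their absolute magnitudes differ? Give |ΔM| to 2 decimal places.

|ΔM| ≈ 5.44

Pogson: ΔM = −2.5 log₁₀(ratio) = −2.5 log₁₀(150) = −2.5 × 2.1761 = -5.440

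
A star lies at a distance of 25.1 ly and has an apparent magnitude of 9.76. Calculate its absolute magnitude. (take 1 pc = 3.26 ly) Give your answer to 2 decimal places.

d = 25.1 ly / 3.26 = 7.699 pc
5 log₁₀(d/10 pc) = 5 log₁₀(7.699) − 5 = -0.568
M = m − 5 log₁₀(d/10) = 9.76 + 0.568 = 10.328

M ≈ 10.33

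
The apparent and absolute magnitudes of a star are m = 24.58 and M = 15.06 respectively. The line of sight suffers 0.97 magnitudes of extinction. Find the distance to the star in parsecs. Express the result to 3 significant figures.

d ≈ 513 pc

m − M = 5 log₁₀(d/10 pc) + A  ⇒  24.58 − (15.06) − 0.97 = 5 log₁₀(d/10)
8.550 = 5 log₁₀(d/10)
log₁₀ d = (m − M − A)/5 + 1 = 2.7100
d = 10^2.7100 = 512.9 pc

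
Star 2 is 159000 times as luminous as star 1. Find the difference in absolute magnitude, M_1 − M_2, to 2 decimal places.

M_1 − M_2 ≈ 13.00

Pogson: ΔM = −2.5 log₁₀(ratio) = −2.5 log₁₀(159000) = −2.5 × 5.2014 = -13.003
Star 2 is brighter so has the smaller magnitude: M_1 − M_2 is positive.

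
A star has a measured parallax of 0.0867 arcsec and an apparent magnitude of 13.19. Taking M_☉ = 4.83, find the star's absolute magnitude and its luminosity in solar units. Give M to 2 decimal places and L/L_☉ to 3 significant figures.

M ≈ 12.88; L/L_☉ ≈ 6.03×10^-4

d = 1/p = 1/0.0867″ = 11.53 pc
M = m − 5 log₁₀ d + 5 = 13.19 − 5·1.0620 + 5 = 12.880
M − M_☉ = 12.880 − 4.83 = 8.050
L/L_☉ = 10^(−0.4 × 8.050) = 6.025×10^-4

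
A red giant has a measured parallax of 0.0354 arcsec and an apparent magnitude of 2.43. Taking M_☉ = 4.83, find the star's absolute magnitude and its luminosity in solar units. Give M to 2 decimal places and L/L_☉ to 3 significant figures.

d = 1/p = 1/0.0354″ = 28.25 pc
M = m − 5 log₁₀ d + 5 = 2.43 − 5·1.4510 + 5 = 0.175
M − M_☉ = 0.175 − 4.83 = -4.655
L/L_☉ = 10^(−0.4 × -4.655) = 72.78

M ≈ 0.18; L/L_☉ ≈ 72.8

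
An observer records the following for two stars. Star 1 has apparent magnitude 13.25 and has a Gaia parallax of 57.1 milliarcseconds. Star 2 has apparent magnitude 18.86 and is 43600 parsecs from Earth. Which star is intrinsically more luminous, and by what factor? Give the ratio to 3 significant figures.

Star 2 is more luminous, by a factor of 35300.

Star 1: p = 57.1 mas = 0.0571″ → d = 1/p = 17.51 pc
Star 1: M = m − 5 log₁₀ d + 5 = 13.25 − 5·1.2434 + 5 = 12.033
Star 2: M = m − 5 log₁₀ d + 5 = 18.86 − 5·4.6395 + 5 = 0.663
ΔM = M_1 − M_2 = 12.033 − (0.663) = 11.371; smaller M is more luminous → Star 2.
L ratio = 10^(0.4 |ΔM|) = 10^4.548 = 35340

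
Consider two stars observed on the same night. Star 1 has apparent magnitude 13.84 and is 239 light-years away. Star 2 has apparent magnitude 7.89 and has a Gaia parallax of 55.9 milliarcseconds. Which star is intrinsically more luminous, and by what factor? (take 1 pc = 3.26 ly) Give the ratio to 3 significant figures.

Star 2 is more luminous, by a factor of 14.3.

Star 1: d = 239 ly / 3.26 = 73.31 pc
Star 1: M = m − 5 log₁₀ d + 5 = 13.84 − 5·1.8652 + 5 = 9.514
Star 2: p = 55.9 mas = 0.0559″ → d = 1/p = 17.89 pc
Star 2: M = m − 5 log₁₀ d + 5 = 7.89 − 5·1.2526 + 5 = 6.627
ΔM = M_1 − M_2 = 9.514 − (6.627) = 2.887; smaller M is more luminous → Star 2.
L ratio = 10^(0.4 |ΔM|) = 10^1.155 = 14.28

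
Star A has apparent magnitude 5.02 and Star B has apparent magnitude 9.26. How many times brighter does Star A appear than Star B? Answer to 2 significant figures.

50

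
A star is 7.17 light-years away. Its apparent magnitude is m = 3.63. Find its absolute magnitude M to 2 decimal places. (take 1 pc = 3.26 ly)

d = 7.17 ly / 3.26 = 2.199 pc
5 log₁₀(d/10 pc) = 5 log₁₀(2.199) − 5 = -3.288
M = m − 5 log₁₀(d/10) = 3.63 + 3.288 = 6.918

M ≈ 6.92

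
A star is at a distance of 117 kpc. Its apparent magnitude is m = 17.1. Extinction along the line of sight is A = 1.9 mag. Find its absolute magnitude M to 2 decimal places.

M ≈ -5.14

d = 117 kpc = 117000 pc
5 log₁₀(d/10 pc) = 5 log₁₀(117000) − 5 = 20.341
M = m − 5 log₁₀(d/10) − A = 17.1 − 20.341 − 1.9 = -5.141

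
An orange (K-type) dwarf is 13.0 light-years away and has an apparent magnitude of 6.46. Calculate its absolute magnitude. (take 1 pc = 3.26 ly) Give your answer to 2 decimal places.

d = 13.0 ly / 3.26 = 3.988 pc
5 log₁₀(d/10 pc) = 5 log₁₀(3.988) − 5 = -1.996
M = m − 5 log₁₀(d/10) = 6.46 + 1.996 = 8.456

M ≈ 8.46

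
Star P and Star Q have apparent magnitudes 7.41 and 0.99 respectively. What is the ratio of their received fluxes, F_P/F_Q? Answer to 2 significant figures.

F_P/F_Q ≈ 2.7×10^-3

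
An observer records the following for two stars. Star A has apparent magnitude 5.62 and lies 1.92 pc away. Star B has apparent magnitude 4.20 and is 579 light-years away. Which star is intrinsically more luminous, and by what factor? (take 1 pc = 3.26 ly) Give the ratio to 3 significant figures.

Star B is more luminous, by a factor of 31600.

Star A: M = m − 5 log₁₀ d + 5 = 5.62 − 5·0.2833 + 5 = 9.203
Star B: d = 579 ly / 3.26 = 177.6 pc
Star B: M = m − 5 log₁₀ d + 5 = 4.20 − 5·2.2495 + 5 = -2.047
ΔM = M_A − M_B = 9.203 − (-2.047) = 11.251; smaller M is more luminous → Star B.
L ratio = 10^(0.4 |ΔM|) = 10^4.500 = 31650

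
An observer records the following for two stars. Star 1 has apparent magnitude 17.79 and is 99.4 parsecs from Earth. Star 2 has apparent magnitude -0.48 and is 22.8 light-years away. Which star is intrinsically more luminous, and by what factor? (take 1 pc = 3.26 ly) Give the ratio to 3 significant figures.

Star 2 is more luminous, by a factor of 101000.

Star 1: M = m − 5 log₁₀ d + 5 = 17.79 − 5·1.9974 + 5 = 12.803
Star 2: d = 22.8 ly / 3.26 = 6.994 pc
Star 2: M = m − 5 log₁₀ d + 5 = -0.48 − 5·0.8447 + 5 = 0.296
ΔM = M_1 − M_2 = 12.803 − (0.296) = 12.507; smaller M is more luminous → Star 2.
L ratio = 10^(0.4 |ΔM|) = 10^5.003 = 100600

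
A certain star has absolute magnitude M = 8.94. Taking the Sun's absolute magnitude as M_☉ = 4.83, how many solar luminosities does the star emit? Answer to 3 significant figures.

M − M_☉ = 8.94 − 4.83 = 4.110
L/L_☉ = 10^(−0.4 (M − M_☉)) = 10^-1.644 = 0.02270

L/L_☉ ≈ 0.0227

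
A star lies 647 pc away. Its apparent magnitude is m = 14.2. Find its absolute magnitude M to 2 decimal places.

M ≈ 5.15

5 log₁₀(d/10 pc) = 5 log₁₀(647.0) − 5 = 9.055
M = m − 5 log₁₀(d/10) = 14.2 − 9.055 = 5.145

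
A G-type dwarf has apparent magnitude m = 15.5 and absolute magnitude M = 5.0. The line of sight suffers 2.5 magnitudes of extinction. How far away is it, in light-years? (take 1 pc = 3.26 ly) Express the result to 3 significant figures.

d ≈ 1300 ly

m − M = 5 log₁₀(d/10 pc) + A  ⇒  15.5 − (5.0) − 2.5 = 5 log₁₀(d/10)
8.000 = 5 log₁₀(d/10)
log₁₀ d = (m − M − A)/5 + 1 = 2.6000
d = 10^2.6000 = 398.1 pc
= 1298 ly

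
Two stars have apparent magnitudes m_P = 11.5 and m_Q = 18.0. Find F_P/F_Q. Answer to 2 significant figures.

Δm = 11.5 − (18.0) = -6.5
Flux ratio = 10^(−0.4 Δm) = 10^(−0.4 × -6.5) = 10^2.600 = 398.1

F_P/F_Q ≈ 400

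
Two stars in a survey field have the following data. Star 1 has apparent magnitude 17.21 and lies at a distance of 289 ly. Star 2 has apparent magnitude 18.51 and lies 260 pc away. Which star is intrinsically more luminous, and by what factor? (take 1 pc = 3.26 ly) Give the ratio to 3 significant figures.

Star 1: d = 289 ly / 3.26 = 88.65 pc
Star 1: M = m − 5 log₁₀ d + 5 = 17.21 − 5·1.9477 + 5 = 12.472
Star 2: M = m − 5 log₁₀ d + 5 = 18.51 − 5·2.4150 + 5 = 11.435
ΔM = M_1 − M_2 = 12.472 − (11.435) = 1.036; smaller M is more luminous → Star 2.
L ratio = 10^(0.4 |ΔM|) = 10^0.415 = 2.598

Star 2 is more luminous, by a factor of 2.60.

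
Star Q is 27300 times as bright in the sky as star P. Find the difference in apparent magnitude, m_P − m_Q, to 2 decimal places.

Pogson: Δm = −2.5 log₁₀(ratio) = −2.5 log₁₀(27300) = −2.5 × 4.4362 = -11.090
Star Q is brighter so has the smaller magnitude: m_P − m_Q is positive.

m_P − m_Q ≈ 11.09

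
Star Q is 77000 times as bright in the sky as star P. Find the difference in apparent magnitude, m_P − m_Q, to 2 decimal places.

Pogson: Δm = −2.5 log₁₀(ratio) = −2.5 log₁₀(77000) = −2.5 × 4.8865 = -12.216
Star Q is brighter so has the smaller magnitude: m_P − m_Q is positive.

m_P − m_Q ≈ 12.22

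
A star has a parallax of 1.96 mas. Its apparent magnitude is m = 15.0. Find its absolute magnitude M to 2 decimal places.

M ≈ 6.46

p = 1.96 mas = 1.96×10^-3″ → d = 1/p = 510.2 pc
5 log₁₀(d/10 pc) = 5 log₁₀(510.2) − 5 = 8.539
M = m − 5 log₁₀(d/10) = 15.0 − 8.539 = 6.461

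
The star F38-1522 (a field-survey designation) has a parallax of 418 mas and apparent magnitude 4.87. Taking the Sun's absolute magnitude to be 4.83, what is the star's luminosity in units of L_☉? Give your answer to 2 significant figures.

L/L_☉ ≈ 0.055

d = 1/p = 1000/418 mas = 2.392 pc
M = m − 5 log₁₀ d + 5 = 4.87 − 5·0.3788 + 5 = 7.976
M − M_☉ = 7.976 − 4.83 = 3.146
L/L_☉ = 10^(−0.4 × 3.146) = 0.05516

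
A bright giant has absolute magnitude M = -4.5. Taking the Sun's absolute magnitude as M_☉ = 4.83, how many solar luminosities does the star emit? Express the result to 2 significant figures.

L/L_☉ ≈ 5400

M − M_☉ = -4.5 − 4.83 = -9.330
L/L_☉ = 10^(−0.4 (M − M_☉)) = 10^3.732 = 5395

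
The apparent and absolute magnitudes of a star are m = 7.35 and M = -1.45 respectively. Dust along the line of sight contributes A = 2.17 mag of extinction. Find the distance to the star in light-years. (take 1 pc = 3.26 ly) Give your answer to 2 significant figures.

m − M = 5 log₁₀(d/10 pc) + A  ⇒  7.35 − (-1.45) − 2.17 = 5 log₁₀(d/10)
6.630 = 5 log₁₀(d/10)
log₁₀ d = (m − M − A)/5 + 1 = 2.3260
d = 10^2.3260 = 211.8 pc
= 690.6 ly

d ≈ 690 ly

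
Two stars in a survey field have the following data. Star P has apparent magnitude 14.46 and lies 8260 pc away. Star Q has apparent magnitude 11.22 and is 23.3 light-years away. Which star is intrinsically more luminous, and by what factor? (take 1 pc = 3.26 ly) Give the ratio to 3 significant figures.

Star P: M = m − 5 log₁₀ d + 5 = 14.46 − 5·3.9170 + 5 = -0.125
Star Q: d = 23.3 ly / 3.26 = 7.147 pc
Star Q: M = m − 5 log₁₀ d + 5 = 11.22 − 5·0.8541 + 5 = 11.949
ΔM = M_P − M_Q = -0.125 − (11.949) = -12.074; smaller M is more luminous → Star P.
L ratio = 10^(0.4 |ΔM|) = 10^4.830 = 67560

Star P is more luminous, by a factor of 67600.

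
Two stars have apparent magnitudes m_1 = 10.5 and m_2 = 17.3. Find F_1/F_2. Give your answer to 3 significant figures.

Magnitude difference = -6.8
Flux ratio = 10^(−0.4 Δm) = 10^(−0.4 × -6.8) = 10^2.720 = 524.8

F_1/F_2 ≈ 525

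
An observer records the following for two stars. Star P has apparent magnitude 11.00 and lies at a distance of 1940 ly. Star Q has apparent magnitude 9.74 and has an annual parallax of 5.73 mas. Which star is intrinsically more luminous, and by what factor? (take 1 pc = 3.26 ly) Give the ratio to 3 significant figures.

Star P: d = 1940 ly / 3.26 = 595.1 pc
Star P: M = m − 5 log₁₀ d + 5 = 11.00 − 5·2.7746 + 5 = 2.127
Star Q: p = 5.73 mas = 5.73×10^-3″ → d = 1/p = 174.5 pc
Star Q: M = m − 5 log₁₀ d + 5 = 9.74 − 5·2.2418 + 5 = 3.531
ΔM = M_P − M_Q = 2.127 − (3.531) = -1.404; smaller M is more luminous → Star P.
L ratio = 10^(0.4 |ΔM|) = 10^0.561 = 3.643

Star P is more luminous, by a factor of 3.64.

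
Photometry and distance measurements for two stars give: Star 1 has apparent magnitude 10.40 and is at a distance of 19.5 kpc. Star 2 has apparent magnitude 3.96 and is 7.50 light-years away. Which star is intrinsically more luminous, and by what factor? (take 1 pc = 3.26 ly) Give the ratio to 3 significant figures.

Star 1 is more luminous, by a factor of 191000.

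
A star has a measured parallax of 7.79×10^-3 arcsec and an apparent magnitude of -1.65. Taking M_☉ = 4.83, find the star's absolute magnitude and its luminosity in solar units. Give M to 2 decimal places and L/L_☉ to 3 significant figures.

M ≈ -7.19; L/L_☉ ≈ 64400

d = 1/p = 1/7.79×10^-3″ = 128.4 pc
M = m − 5 log₁₀ d + 5 = -1.65 − 5·2.1085 + 5 = -7.192
M − M_☉ = -7.192 − 4.83 = -12.022
L/L_☉ = 10^(−0.4 × -12.022) = 64410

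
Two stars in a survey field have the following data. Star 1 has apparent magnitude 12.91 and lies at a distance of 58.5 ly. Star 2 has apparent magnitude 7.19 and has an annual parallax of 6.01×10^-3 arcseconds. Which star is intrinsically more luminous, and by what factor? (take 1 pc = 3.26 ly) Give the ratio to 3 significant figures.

Star 2 is more luminous, by a factor of 16700.

Star 1: d = 58.5 ly / 3.26 = 17.94 pc
Star 1: M = m − 5 log₁₀ d + 5 = 12.91 − 5·1.2539 + 5 = 11.640
Star 2: d = 1/p = 1/6.01×10^-3″ = 166.4 pc
Star 2: M = m − 5 log₁₀ d + 5 = 7.19 − 5·2.2211 + 5 = 1.084
ΔM = M_1 − M_2 = 11.640 − (1.084) = 10.556; smaller M is more luminous → Star 2.
L ratio = 10^(0.4 |ΔM|) = 10^4.222 = 16690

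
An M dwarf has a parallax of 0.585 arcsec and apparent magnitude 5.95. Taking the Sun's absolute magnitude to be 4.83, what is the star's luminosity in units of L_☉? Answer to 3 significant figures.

L/L_☉ ≈ 0.0104

d = 1/p = 1/0.585″ = 1.709 pc
M = m − 5 log₁₀ d + 5 = 5.95 − 5·0.2328 + 5 = 9.786
M − M_☉ = 9.786 − 4.83 = 4.956
L/L_☉ = 10^(−0.4 × 4.956) = 0.01042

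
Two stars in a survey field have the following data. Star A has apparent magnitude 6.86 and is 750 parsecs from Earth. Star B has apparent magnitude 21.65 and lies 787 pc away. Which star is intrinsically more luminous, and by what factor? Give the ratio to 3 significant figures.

Star A is more luminous, by a factor of 748000.

Star A: M = m − 5 log₁₀ d + 5 = 6.86 − 5·2.8751 + 5 = -2.515
Star B: M = m − 5 log₁₀ d + 5 = 21.65 − 5·2.8960 + 5 = 12.170
ΔM = M_A − M_B = -2.515 − (12.170) = -14.685; smaller M is more luminous → Star A.
L ratio = 10^(0.4 |ΔM|) = 10^5.874 = 748500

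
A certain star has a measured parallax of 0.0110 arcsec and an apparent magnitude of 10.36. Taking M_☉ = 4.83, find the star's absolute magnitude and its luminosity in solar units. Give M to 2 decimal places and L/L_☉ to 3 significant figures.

d = 1/p = 1/0.0110″ = 90.91 pc
M = m − 5 log₁₀ d + 5 = 10.36 − 5·1.9586 + 5 = 5.567
M − M_☉ = 5.567 − 4.83 = 0.737
L/L_☉ = 10^(−0.4 × 0.737) = 0.5072

M ≈ 5.57; L/L_☉ ≈ 0.507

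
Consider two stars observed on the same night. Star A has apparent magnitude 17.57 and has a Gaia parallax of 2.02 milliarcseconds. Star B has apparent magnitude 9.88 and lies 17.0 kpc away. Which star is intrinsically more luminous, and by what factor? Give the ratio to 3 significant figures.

Star A: p = 2.02 mas = 2.02×10^-3″ → d = 1/p = 495.0 pc
Star A: M = m − 5 log₁₀ d + 5 = 17.57 − 5·2.6946 + 5 = 9.097
Star B: d = 17.0 kpc = 17000 pc
Star B: M = m − 5 log₁₀ d + 5 = 9.88 − 5·4.2304 + 5 = -6.272
ΔM = M_A − M_B = 9.097 − (-6.272) = 15.369; smaller M is more luminous → Star B.
L ratio = 10^(0.4 |ΔM|) = 10^6.148 = 1.405×10^6

Star B is more luminous, by a factor of 1.40×10^6.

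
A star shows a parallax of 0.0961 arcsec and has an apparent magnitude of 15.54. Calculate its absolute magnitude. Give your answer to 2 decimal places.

d = 1/p = 1/0.0961″ = 10.41 pc
5 log₁₀(d/10 pc) = 5 log₁₀(10.41) − 5 = 0.086
M = m − 5 log₁₀(d/10) = 15.54 − 0.086 = 15.454

M ≈ 15.45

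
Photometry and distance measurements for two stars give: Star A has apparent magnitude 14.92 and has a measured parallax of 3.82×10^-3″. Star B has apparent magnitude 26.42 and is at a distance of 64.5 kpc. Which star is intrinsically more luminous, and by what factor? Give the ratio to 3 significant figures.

Star A: d = 1/p = 1/3.82×10^-3″ = 261.8 pc
Star A: M = m − 5 log₁₀ d + 5 = 14.92 − 5·2.4179 + 5 = 7.830
Star B: d = 64.5 kpc = 64500 pc
Star B: M = m − 5 log₁₀ d + 5 = 26.42 − 5·4.8096 + 5 = 7.372
ΔM = M_A − M_B = 7.830 − (7.372) = 0.458; smaller M is more luminous → Star B.
L ratio = 10^(0.4 |ΔM|) = 10^0.183 = 1.525

Star B is more luminous, by a factor of 1.52.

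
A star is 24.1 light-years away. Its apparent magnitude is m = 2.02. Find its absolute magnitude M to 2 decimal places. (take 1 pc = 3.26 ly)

M ≈ 2.68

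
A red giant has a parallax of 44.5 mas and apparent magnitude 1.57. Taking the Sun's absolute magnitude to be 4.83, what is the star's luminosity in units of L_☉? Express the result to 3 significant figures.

L/L_☉ ≈ 102

d = 1/p = 1000/44.5 mas = 22.47 pc
M = m − 5 log₁₀ d + 5 = 1.57 − 5·1.3516 + 5 = -0.188
M − M_☉ = -0.188 − 4.83 = -5.018
L/L_☉ = 10^(−0.4 × -5.018) = 101.7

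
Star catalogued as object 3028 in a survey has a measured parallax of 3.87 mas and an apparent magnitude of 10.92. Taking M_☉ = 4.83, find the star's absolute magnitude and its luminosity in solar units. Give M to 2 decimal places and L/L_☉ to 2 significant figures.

M ≈ 3.86; L/L_☉ ≈ 2.4

d = 1/p = 1000/3.87 mas = 258.4 pc
M = m − 5 log₁₀ d + 5 = 10.92 − 5·2.4123 + 5 = 3.859
M − M_☉ = 3.859 − 4.83 = -0.971
L/L_☉ = 10^(−0.4 × -0.971) = 2.447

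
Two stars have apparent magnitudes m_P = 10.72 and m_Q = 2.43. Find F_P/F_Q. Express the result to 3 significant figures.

F_P/F_Q ≈ 4.83×10^-4

Magnitude difference = 8.29
Flux ratio = 10^(−0.4 Δm) = 10^(−0.4 × 8.29) = 10^-3.316 = 4.831×10^-4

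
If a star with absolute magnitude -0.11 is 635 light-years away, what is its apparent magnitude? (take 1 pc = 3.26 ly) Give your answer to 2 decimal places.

d = 635 ly / 3.26 = 194.8 pc
m = M + 5 log₁₀ d − 5 = -0.11 + 5·2.2896 − 5 = 6.338

m ≈ 6.34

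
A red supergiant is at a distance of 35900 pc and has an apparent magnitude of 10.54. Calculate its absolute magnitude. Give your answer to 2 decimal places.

M ≈ -7.24

5 log₁₀(d/10 pc) = 5 log₁₀(35900) − 5 = 17.775
M = m − 5 log₁₀(d/10) = 10.54 − 17.775 = -7.235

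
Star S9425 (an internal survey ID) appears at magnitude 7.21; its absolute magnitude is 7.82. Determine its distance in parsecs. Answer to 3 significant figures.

d ≈ 7.55 pc

Distance modulus: m − M = 7.21 − (7.82) = -0.610
m − M = 5 log₁₀ d − 5
log₁₀ d = (m − M)/5 + 1 = 0.8780
d = 10^0.8780 = 7.551 pc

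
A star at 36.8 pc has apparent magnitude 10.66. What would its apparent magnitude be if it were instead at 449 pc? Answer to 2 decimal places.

m ≈ 16.09

Flux ∝ 1/d², so Δm = 5 log₁₀(d₂/d₁) = 5 log₁₀(449/36.8) = 5.432
m₂ = m₁ + Δm = 10.66 + (5.432) = 16.092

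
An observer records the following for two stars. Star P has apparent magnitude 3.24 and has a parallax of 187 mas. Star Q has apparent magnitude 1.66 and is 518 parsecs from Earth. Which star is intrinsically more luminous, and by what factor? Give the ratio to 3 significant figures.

Star Q is more luminous, by a factor of 40200.

Star P: p = 187 mas = 0.187″ → d = 1/p = 5.348 pc
Star P: M = m − 5 log₁₀ d + 5 = 3.24 − 5·0.7282 + 5 = 4.599
Star Q: M = m − 5 log₁₀ d + 5 = 1.66 − 5·2.7143 + 5 = -6.912
ΔM = M_P − M_Q = 4.599 − (-6.912) = 11.511; smaller M is more luminous → Star Q.
L ratio = 10^(0.4 |ΔM|) = 10^4.604 = 40210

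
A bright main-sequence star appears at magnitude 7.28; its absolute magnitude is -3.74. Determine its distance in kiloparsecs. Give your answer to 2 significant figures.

d ≈ 1.6 kpc

Distance modulus: m − M = 7.28 − (-3.74) = 11.020
m − M = 5 log₁₀ d − 5
log₁₀ d = (m − M)/5 + 1 = 3.2040
d = 10^3.2040 = 1600 pc
= 1.600 kpc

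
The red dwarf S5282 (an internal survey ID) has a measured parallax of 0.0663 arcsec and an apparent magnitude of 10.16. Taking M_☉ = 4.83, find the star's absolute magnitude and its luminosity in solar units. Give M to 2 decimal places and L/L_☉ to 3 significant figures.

d = 1/p = 1/0.0663″ = 15.08 pc
M = m − 5 log₁₀ d + 5 = 10.16 − 5·1.1785 + 5 = 9.268
M − M_☉ = 9.268 − 4.83 = 4.438
L/L_☉ = 10^(−0.4 × 4.438) = 0.01679

M ≈ 9.27; L/L_☉ ≈ 0.0168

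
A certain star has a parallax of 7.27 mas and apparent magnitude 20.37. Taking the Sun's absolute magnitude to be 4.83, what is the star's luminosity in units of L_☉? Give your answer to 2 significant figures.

L/L_☉ ≈ 1.2×10^-4

d = 1/p = 1000/7.27 mas = 137.6 pc
M = m − 5 log₁₀ d + 5 = 20.37 − 5·2.1385 + 5 = 14.678
M − M_☉ = 14.678 − 4.83 = 9.848
L/L_☉ = 10^(−0.4 × 9.848) = 1.151×10^-4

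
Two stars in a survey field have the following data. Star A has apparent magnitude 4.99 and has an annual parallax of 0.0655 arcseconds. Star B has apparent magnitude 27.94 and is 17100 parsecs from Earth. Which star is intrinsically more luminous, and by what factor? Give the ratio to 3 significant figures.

Star A: d = 1/p = 1/0.0655″ = 15.27 pc
Star A: M = m − 5 log₁₀ d + 5 = 4.99 − 5·1.1838 + 5 = 4.071
Star B: M = m − 5 log₁₀ d + 5 = 27.94 − 5·4.2330 + 5 = 11.775
ΔM = M_A − M_B = 4.071 − (11.775) = -7.704; smaller M is more luminous → Star A.
L ratio = 10^(0.4 |ΔM|) = 10^3.082 = 1206

Star A is more luminous, by a factor of 1210.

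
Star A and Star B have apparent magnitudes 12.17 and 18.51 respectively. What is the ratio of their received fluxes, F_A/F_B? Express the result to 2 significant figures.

F_A/F_B ≈ 340

Magnitude difference = -6.34
Flux ratio = 10^(−0.4 Δm) = 10^(−0.4 × -6.34) = 10^2.536 = 343.6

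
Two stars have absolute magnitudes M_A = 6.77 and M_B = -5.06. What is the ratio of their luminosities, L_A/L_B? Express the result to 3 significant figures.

L_A/L_B ≈ 1.85×10^-5

ΔM = M_A − M_B = 11.83
L_A/L_B = 10^(−0.4 ΔM) = 10^-4.732 = 1.854×10^-5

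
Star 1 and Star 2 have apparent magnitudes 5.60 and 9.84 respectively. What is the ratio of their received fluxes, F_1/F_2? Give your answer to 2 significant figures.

F_1/F_2 ≈ 50

Magnitude difference = -4.24
Flux ratio = 10^(−0.4 Δm) = 10^(−0.4 × -4.24) = 10^1.696 = 49.66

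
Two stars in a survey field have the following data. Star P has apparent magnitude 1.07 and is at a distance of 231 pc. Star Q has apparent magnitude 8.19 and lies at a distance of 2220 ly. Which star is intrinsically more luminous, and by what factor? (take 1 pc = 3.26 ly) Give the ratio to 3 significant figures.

Star P is more luminous, by a factor of 81.1.

Star P: M = m − 5 log₁₀ d + 5 = 1.07 − 5·2.3636 + 5 = -5.748
Star Q: d = 2220 ly / 3.26 = 681.0 pc
Star Q: M = m − 5 log₁₀ d + 5 = 8.19 − 5·2.8331 + 5 = -0.976
ΔM = M_P − M_Q = -5.748 − (-0.976) = -4.772; smaller M is more luminous → Star P.
L ratio = 10^(0.4 |ΔM|) = 10^1.909 = 81.09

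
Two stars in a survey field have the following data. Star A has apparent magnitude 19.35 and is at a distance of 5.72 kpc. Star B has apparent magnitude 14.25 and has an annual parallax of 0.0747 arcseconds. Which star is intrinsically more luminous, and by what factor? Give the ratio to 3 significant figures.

Star A is more luminous, by a factor of 1670.

Star A: d = 5.72 kpc = 5720 pc
Star A: M = m − 5 log₁₀ d + 5 = 19.35 − 5·3.7574 + 5 = 5.563
Star B: d = 1/p = 1/0.0747″ = 13.39 pc
Star B: M = m − 5 log₁₀ d + 5 = 14.25 − 5·1.1267 + 5 = 13.617
ΔM = M_A − M_B = 5.563 − (13.617) = -8.054; smaller M is more luminous → Star A.
L ratio = 10^(0.4 |ΔM|) = 10^3.221 = 1665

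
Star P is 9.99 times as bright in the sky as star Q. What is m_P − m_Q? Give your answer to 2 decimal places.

m_P − m_Q ≈ -2.50

Pogson: Δm = −2.5 log₁₀(ratio) = −2.5 log₁₀(9.99) = −2.5 × 0.9996 = -2.499
Star P is brighter, so it has the smaller magnitude: the difference is negative.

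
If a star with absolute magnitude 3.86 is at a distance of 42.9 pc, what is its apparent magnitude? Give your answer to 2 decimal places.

m ≈ 7.02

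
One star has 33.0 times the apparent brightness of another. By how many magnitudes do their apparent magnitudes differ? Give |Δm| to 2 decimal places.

|Δm| ≈ 3.80

Pogson: Δm = −2.5 log₁₀(ratio) = −2.5 log₁₀(33.0) = −2.5 × 1.5185 = -3.796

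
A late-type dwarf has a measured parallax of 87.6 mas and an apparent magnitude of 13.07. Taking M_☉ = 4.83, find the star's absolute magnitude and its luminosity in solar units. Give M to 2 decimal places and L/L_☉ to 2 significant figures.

M ≈ 12.78; L/L_☉ ≈ 6.6×10^-4

d = 1/p = 1000/87.6 mas = 11.42 pc
M = m − 5 log₁₀ d + 5 = 13.07 − 5·1.0575 + 5 = 12.783
M − M_☉ = 12.783 − 4.83 = 7.953
L/L_☉ = 10^(−0.4 × 7.953) = 6.592×10^-4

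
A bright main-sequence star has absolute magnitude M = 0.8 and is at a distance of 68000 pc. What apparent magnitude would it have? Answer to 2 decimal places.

m ≈ 19.96

m = M + 5 log₁₀ d − 5 = 0.8 + 5·4.8325 − 5 = 19.963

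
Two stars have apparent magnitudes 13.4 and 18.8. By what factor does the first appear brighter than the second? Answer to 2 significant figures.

Magnitude difference = -5.4
Flux ratio = 10^(−0.4 Δm) = 10^(−0.4 × -5.4) = 10^2.160 = 144.5

140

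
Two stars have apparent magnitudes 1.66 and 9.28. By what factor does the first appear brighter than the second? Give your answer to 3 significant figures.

1120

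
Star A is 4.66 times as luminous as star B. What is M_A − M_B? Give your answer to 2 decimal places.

M_A − M_B ≈ -1.67

Pogson: ΔM = −2.5 log₁₀(ratio) = −2.5 log₁₀(4.66) = −2.5 × 0.6684 = -1.671
Star A is brighter, so it has the smaller magnitude: the difference is negative.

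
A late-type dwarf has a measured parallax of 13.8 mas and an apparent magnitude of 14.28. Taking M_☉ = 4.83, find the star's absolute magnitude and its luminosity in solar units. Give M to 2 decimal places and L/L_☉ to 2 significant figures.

d = 1/p = 1000/13.8 mas = 72.46 pc
M = m − 5 log₁₀ d + 5 = 14.28 − 5·1.8601 + 5 = 9.979
M − M_☉ = 9.979 − 4.83 = 5.149
L/L_☉ = 10^(−0.4 × 5.149) = 8.714×10^-3

M ≈ 9.98; L/L_☉ ≈ 8.7×10^-3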